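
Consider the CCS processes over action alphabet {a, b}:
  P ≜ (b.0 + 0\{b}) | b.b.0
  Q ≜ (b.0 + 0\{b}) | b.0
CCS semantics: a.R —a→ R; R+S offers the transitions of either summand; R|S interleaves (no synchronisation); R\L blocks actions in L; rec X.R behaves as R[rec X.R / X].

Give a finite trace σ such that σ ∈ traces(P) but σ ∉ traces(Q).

Reachable graph of P (6 states):
  u0 = (b.0 + 0\{b}) | b.b.0 → —b→ u1, —b→ u2
  u1 = (b.0 + 0\{b}) | b.0 → —b→ u3, —b→ u4
  u2 = 0 | b.b.0 → —b→ u4
  u3 = (b.0 + 0\{b}) | 0 → —b→ u5
  u4 = 0 | b.0 → —b→ u5
  u5 = 0 | 0 → ∅
Reachable graph of Q (4 states):
  v0 = (b.0 + 0\{b}) | b.0 → —b→ v1, —b→ v2
  v1 = (b.0 + 0\{b}) | 0 → —b→ v3
  v2 = 0 | b.0 → —b→ v3
  v3 = 0 | 0 → ∅
Executing bbb from P (initial set {u0}):
  [1] b ⇒ {u1, u2}
  [2] b ⇒ {u3, u4}
  [3] b ⇒ {u5}
  ✓ P
Executing bbb from Q (initial set {v0}):
  [1] b ⇒ {v1, v2}
  [2] b ⇒ {v3}
  [3] b ⇒ ∅ (Q stuck)

bbb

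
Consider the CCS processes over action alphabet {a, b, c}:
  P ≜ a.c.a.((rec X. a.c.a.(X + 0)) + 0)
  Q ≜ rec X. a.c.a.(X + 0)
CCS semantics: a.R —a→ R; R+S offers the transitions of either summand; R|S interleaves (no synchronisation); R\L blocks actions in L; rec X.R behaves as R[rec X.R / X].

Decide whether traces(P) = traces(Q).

Reachable graph of P (4 states):
  u0 = a.c.a.((rec X. a.c.a.(X + 0)) + 0) → ··a··> u1
  u1 = c.a.((rec X. a.c.a.(X + 0)) + 0) → ··c··> u2
  u2 = a.((rec X. a.c.a.(X + 0)) + 0) → ··a··> u3
  u3 = (rec X. a.c.a.(X + 0)) + 0 → ··a··> u1
Reachable graph of Q (4 states):
  v0 = rec X. a.c.a.(X + 0) → ··a··> v1
  v1 = c.a.((rec X. a.c.a.(X + 0)) + 0) → ··c··> v2
  v2 = a.((rec X. a.c.a.(X + 0)) + 0) → ··a··> v3
  v3 = (rec X. a.c.a.(X + 0)) + 0 → ··a··> v1
Partition-refinement fixed point:
  B0 = {u0, u3, v0, v3}
  B1 = {u1, v1}
  B2 = {u2, v2}
u0 ∈ B0, v0 ∈ B0 → same block
Bisimilar ⇒ trace-equivalent.

YES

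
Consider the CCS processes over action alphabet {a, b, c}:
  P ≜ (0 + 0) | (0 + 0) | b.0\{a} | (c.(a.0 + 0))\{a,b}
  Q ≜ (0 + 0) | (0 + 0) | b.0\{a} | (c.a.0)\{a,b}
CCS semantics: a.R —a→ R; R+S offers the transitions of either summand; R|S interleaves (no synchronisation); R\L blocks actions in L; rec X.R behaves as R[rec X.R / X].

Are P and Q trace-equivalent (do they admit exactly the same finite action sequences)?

LTS(P): 4 reachable states
  s0 = (0 + 0) | (0 + 0) | b.0\{a} | (c.(a.0 + 0))\{a,b} | ··b··> s1, ··c··> s2
  s1 = (0 + 0) | (0 + 0) | 0\{a} | (c.(a.0 + 0))\{a,b} | ··c··> s3
  s2 = (0 + 0) | (0 + 0) | b.0\{a} | (a.0 + 0)\{a,b} | ··b··> s3
  s3 = (0 + 0) | (0 + 0) | 0\{a} | (a.0 + 0)\{a,b} | ∅
LTS(Q): 4 reachable states
  t0 = (0 + 0) | (0 + 0) | b.0\{a} | (c.a.0)\{a,b} | ··b··> t1, ··c··> t2
  t1 = (0 + 0) | (0 + 0) | 0\{a} | (c.a.0)\{a,b} | ··c··> t3
  t2 = (0 + 0) | (0 + 0) | b.0\{a} | (a.0)\{a,b} | ··b··> t3
  t3 = (0 + 0) | (0 + 0) | 0\{a} | (a.0)\{a,b} | ∅
Bisimilarity quotient blocks:
  B0 = {s0, t0}
  B1 = {s1, t1}
  B2 = {s3, t3}
  B3 = {s2, t2}
s0 ∈ B0, t0 ∈ B0 → same block
Bisimilar ⇒ trace-equivalent.

trace-equivalent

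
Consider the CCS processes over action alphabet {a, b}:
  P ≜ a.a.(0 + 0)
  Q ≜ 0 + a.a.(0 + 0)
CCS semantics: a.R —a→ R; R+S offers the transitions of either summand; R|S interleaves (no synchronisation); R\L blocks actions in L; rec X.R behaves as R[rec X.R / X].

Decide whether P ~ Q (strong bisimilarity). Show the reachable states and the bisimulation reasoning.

bisimilar

LTS(P): 3 reachable states
  p0 = a.a.(0 + 0) → ··a··> p1
  p1 = a.(0 + 0) → ··a··> p2
  p2 = 0 + 0 → ·
LTS(Q): 3 reachable states
  q0 = 0 + a.a.(0 + 0) → ··a··> q1
  q1 = a.(0 + 0) → ··a··> q2
  q2 = 0 + 0 → ·
Partition-refinement fixed point:
  B0 = {p0, q0}
  B1 = {p1, q1}
  B2 = {p2, q2}
p0 ∈ B0, q0 ∈ B0 → same block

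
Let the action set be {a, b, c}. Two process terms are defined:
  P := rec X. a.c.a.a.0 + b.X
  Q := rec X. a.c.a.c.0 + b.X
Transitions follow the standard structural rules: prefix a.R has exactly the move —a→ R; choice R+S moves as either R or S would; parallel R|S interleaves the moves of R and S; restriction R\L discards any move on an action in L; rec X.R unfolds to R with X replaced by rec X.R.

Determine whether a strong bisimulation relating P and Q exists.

P's transition system — 5 states:
  m0 = rec X. a.c.a.a.0 + b.X :: —a→ m1, —b→ m0
  m1 = c.a.a.0 :: —c→ m2
  m2 = a.a.0 :: —a→ m3
  m3 = a.0 :: —a→ m4
  m4 = 0 :: ∅
Q's transition system — 5 states:
  n0 = rec X. a.c.a.c.0 + b.X :: —a→ n1, —b→ n0
  n1 = c.a.c.0 :: —c→ n2
  n2 = a.c.0 :: —a→ n3
  n3 = c.0 :: —c→ n4
  n4 = 0 :: ∅
Partition-refinement fixed point:
  B0 = {m0}
  B1 = {m1}
  B2 = {m2}
  B3 = {m3}
  B4 = {m4, n4}
  B5 = {n0}
  B6 = {n1}
  B7 = {n2}
  B8 = {n3}
m0 ∈ B0, n0 ∈ B5 → different blocks

not bisimilar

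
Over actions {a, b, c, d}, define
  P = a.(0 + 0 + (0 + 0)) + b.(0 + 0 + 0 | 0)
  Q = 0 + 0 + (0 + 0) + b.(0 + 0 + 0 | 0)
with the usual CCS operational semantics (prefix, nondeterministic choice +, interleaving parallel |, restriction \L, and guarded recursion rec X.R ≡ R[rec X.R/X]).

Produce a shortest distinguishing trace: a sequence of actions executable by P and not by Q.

Reachable graph of P (3 states):
  m0 = a.(0 + 0 + (0 + 0)) + b.(0 + 0 + 0 | 0) | ··a··> m1, ··b··> m2
  m1 = 0 + 0 + (0 + 0) | ·
  m2 = 0 + 0 + 0 | 0 | ·
Reachable graph of Q (2 states):
  n0 = 0 + 0 + (0 + 0) + b.(0 + 0 + 0 | 0) | ··b··> n1
  n1 = 0 + 0 + 0 | 0 | ·
Executing a from P (initial set {m0}):
  [1] a ⇒ {m1}
  ✓ P
Executing a from Q (initial set {n0}):
  [1] a ⇒ ∅  — Q cannot continue

a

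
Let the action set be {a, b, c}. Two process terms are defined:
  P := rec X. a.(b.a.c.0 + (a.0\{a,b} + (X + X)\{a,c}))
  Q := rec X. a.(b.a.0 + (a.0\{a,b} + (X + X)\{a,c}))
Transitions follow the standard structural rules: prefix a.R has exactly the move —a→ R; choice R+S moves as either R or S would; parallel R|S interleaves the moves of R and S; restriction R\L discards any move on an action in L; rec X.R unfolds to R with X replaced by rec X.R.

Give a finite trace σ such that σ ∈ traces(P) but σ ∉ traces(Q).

Reachable graph of P (6 states):
  s0 = rec X. a.(b.a.c.0 + (a.0\{a,b} + (X + X)\{a,c})) | -a-> s1
  s1 = b.a.c.0 + (a.0\{a,b} + ((rec X. a.(b.a.c.0 + (a.0\{a,b} + (X + X)\{a,c}))) + (rec X. a.(b.a.c.0 + (a.0\{a,b} + (X + X)\{a,c}))))\{a,c}) | -a-> s2, -b-> s3
  s2 = 0\{a,b} | ·
  s3 = a.c.0 | -a-> s4
  s4 = c.0 | -c-> s5
  s5 = 0 | ·
Reachable graph of Q (5 states):
  t0 = rec X. a.(b.a.0 + (a.0\{a,b} + (X + X)\{a,c})) | -a-> t1
  t1 = b.a.0 + (a.0\{a,b} + ((rec X. a.(b.a.0 + (a.0\{a,b} + (X + X)\{a,c}))) + (rec X. a.(b.a.0 + (a.0\{a,b} + (X + X)\{a,c}))))\{a,c}) | -a-> t2, -b-> t3
  t2 = 0\{a,b} | ·
  t3 = a.0 | -a-> t4
  t4 = 0 | ·
Trace ⟨abac⟩ through P, begin at {s0}:
  step 1 (a): {s1}
  step 2 (b): {s3}
  step 3 (a): {s4}
  step 4 (c): {s5}
  P completes σ.
Trace ⟨abac⟩ through Q, begin at {t0}:
  step 1 (a): {t1}
  step 2 (b): {t3}
  step 3 (a): {t4}
  step 4 (c): ∅  — Q cannot continue

abac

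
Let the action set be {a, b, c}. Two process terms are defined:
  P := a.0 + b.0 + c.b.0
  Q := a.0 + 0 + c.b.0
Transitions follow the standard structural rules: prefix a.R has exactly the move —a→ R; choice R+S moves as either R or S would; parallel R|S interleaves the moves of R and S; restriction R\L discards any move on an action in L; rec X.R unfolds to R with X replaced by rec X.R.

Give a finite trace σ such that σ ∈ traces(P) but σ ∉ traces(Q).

P's transition system — 3 states:
  m0 = a.0 + b.0 + c.b.0 :: —a→ m1, —b→ m1, —c→ m2
  m1 = 0 :: deadlocked
  m2 = b.0 :: —b→ m1
Q's transition system — 3 states:
  n0 = a.0 + 0 + c.b.0 :: —a→ n1, —c→ n2
  n1 = 0 :: deadlocked
  n2 = b.0 :: —b→ n1
Run σ = ⟨b⟩ on P: start {m0}
  step 1 (b): {m1}
  — P admits the full trace.
Run σ = ⟨b⟩ on Q: start {n0}
  step 1 (b): ∅ (Q stuck)

b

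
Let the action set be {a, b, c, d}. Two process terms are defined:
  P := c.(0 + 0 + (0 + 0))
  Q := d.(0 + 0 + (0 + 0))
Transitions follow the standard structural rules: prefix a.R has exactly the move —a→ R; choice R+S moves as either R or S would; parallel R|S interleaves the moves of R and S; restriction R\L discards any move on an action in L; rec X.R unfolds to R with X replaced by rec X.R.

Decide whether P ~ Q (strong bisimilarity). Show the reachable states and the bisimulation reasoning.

not bisimilar

Reachable graph of P (2 states):
  p0 = c.(0 + 0 + (0 + 0)) | --c--▸ p1
  p1 = 0 + 0 + (0 + 0) | ∅
Reachable graph of Q (2 states):
  q0 = d.(0 + 0 + (0 + 0)) | --d--▸ q1
  q1 = 0 + 0 + (0 + 0) | ∅
Partition-refinement fixed point:
  B0 = {p0}
  B1 = {p1, q1}
  B2 = {q0}
p0 ∈ B0, q0 ∈ B2 → different blocks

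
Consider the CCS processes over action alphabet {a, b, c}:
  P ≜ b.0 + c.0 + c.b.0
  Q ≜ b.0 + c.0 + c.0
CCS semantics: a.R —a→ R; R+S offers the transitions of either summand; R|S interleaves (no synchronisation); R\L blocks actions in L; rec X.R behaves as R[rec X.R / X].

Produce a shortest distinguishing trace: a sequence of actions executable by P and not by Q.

cb

LTS(P): 3 reachable states
  p0 = b.0 + c.0 + c.b.0 | =b=> p1, =c=> p1, =c=> p2
  p1 = 0 | ·
  p2 = b.0 | =b=> p1
LTS(Q): 2 reachable states
  q0 = b.0 + c.0 + c.0 | =b=> q1, =c=> q1
  q1 = 0 | ·
Run σ = ⟨cb⟩ on P: start {p0}
  after c @ step 1: {p1, p2}
  after b @ step 2: {p1}
  P completes σ.
Run σ = ⟨cb⟩ on Q: start {q0}
  after c @ step 1: {q1}
  after b @ step 2: no successor for Q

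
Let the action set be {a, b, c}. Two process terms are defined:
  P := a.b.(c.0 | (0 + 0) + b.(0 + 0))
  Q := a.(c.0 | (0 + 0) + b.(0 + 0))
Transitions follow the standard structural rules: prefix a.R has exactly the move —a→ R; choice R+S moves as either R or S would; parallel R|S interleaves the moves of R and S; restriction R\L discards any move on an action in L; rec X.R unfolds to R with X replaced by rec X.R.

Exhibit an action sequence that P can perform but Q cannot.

LTS(P): 5 reachable states
  s0 = a.b.(c.0 | (0 + 0) + b.(0 + 0)) ⊢ —a→ s1
  s1 = b.(c.0 | (0 + 0) + b.(0 + 0)) ⊢ —b→ s2
  s2 = c.0 | (0 + 0) + b.(0 + 0) ⊢ —b→ s3, —c→ s4
  s3 = 0 + 0 ⊢ (no moves)
  s4 = 0 | (0 + 0) ⊢ (no moves)
LTS(Q): 4 reachable states
  t0 = a.(c.0 | (0 + 0) + b.(0 + 0)) ⊢ —a→ t1
  t1 = c.0 | (0 + 0) + b.(0 + 0) ⊢ —b→ t2, —c→ t3
  t2 = 0 + 0 ⊢ (no moves)
  t3 = 0 | (0 + 0) ⊢ (no moves)
Trace ⟨abb⟩ through P, begin at {s0}:
  step 1 (a): {s1}
  step 2 (b): {s2}
  step 3 (b): {s3}
  P completes σ.
Trace ⟨abb⟩ through Q, begin at {t0}:
  step 1 (a): {t1}
  step 2 (b): {t2}
  step 3 (b): ∅  — Q cannot continue

abb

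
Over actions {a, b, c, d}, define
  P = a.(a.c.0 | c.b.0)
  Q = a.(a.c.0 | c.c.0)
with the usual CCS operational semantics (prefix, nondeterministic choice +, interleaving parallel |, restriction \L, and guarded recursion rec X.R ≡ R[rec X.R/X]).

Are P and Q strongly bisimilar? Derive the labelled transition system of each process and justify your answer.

NO

Reachable graph of P (10 states):
  u0 = a.(a.c.0 | c.b.0) has moves ··a··> u1
  u1 = a.c.0 | c.b.0 has moves ··a··> u2, ··c··> u3
  u2 = c.0 | c.b.0 has moves ··c··> u4, ··c··> u5
  u3 = a.c.0 | b.0 has moves ··a··> u5, ··b··> u6
  u4 = 0 | c.b.0 has moves ··c··> u7
  u5 = c.0 | b.0 has moves ··b··> u8, ··c··> u7
  u6 = a.c.0 | 0 has moves ··a··> u8
  u7 = 0 | b.0 has moves ··b··> u9
  u8 = c.0 | 0 has moves ··c··> u9
  u9 = 0 | 0 has moves (no moves)
Reachable graph of Q (10 states):
  v0 = a.(a.c.0 | c.c.0) has moves ··a··> v1
  v1 = a.c.0 | c.c.0 has moves ··a··> v2, ··c··> v3
  v2 = c.0 | c.c.0 has moves ··c··> v4, ··c··> v5
  v3 = a.c.0 | c.0 has moves ··a··> v5, ··c··> v6
  v4 = 0 | c.c.0 has moves ··c··> v7
  v5 = c.0 | c.0 has moves ··c··> v7, ··c··> v8
  v6 = a.c.0 | 0 has moves ··a··> v8
  v7 = 0 | c.0 has moves ··c··> v9
  v8 = c.0 | 0 has moves ··c··> v9
  v9 = 0 | 0 has moves (no moves)
Partition-refinement fixed point:
  B0 = {u0}
  B1 = {u1}
  B2 = {u2}
  B3 = {u5}
  B4 = {u7}
  B5 = {u9, v9}
  B6 = {u8, v7, v8}
  B7 = {u4}
  B8 = {u3}
  B9 = {u6, v6}
  B10 = {v0}
  B11 = {v1}
  B12 = {v2}
  B13 = {v4, v5}
  B14 = {v3}
u0 ∈ B0, v0 ∈ B10 → different blocks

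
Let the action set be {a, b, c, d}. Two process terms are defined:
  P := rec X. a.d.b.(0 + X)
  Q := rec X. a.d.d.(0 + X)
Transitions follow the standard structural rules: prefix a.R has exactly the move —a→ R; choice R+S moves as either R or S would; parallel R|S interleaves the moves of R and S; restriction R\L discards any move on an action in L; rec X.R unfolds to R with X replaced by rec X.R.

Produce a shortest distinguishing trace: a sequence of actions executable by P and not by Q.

adb

P's transition system — 4 states:
  m0 = rec X. a.d.b.(0 + X) → ··a··> m1
  m1 = d.b.(0 + (rec X. a.d.b.(0 + X))) → ··d··> m2
  m2 = b.(0 + (rec X. a.d.b.(0 + X))) → ··b··> m3
  m3 = 0 + (rec X. a.d.b.(0 + X)) → ··a··> m1
Q's transition system — 4 states:
  n0 = rec X. a.d.d.(0 + X) → ··a··> n1
  n1 = d.d.(0 + (rec X. a.d.d.(0 + X))) → ··d··> n2
  n2 = d.(0 + (rec X. a.d.d.(0 + X))) → ··d··> n3
  n3 = 0 + (rec X. a.d.d.(0 + X)) → ··a··> n1
Trace ⟨adb⟩ through P, begin at {m0}:
  [1] a ⇒ {m1}
  [2] d ⇒ {m2}
  [3] b ⇒ {m3}
  — P admits the full trace.
Trace ⟨adb⟩ through Q, begin at {n0}:
  [1] a ⇒ {n1}
  [2] d ⇒ {n2}
  [3] b ⇒ no successor for Q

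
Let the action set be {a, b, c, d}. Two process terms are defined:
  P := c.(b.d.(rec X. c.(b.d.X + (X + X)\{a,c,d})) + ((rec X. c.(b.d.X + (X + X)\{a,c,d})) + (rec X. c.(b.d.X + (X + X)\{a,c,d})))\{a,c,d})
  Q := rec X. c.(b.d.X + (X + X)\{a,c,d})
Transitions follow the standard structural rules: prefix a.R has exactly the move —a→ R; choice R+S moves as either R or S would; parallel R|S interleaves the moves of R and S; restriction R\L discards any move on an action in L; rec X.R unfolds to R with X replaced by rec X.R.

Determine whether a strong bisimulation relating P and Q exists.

LTS(P): 4 reachable states
  m0 = c.(b.d.(rec X. c.(b.d.X + (X + X)\{a,c,d})) + ((rec X. c.(b.d.X + (X + X)\{a,c,d})) + (rec X. c.(b.d.X + (X + X)\{a,c,d})))\{a,c,d}) | =c=> m1
  m1 = b.d.(rec X. c.(b.d.X + (X + X)\{a,c,d})) + ((rec X. c.(b.d.X + (X + X)\{a,c,d})) + (rec X. c.(b.d.X + (X + X)\{a,c,d})))\{a,c,d} | =b=> m2
  m2 = d.(rec X. c.(b.d.X + (X + X)\{a,c,d})) | =d=> m3
  m3 = rec X. c.(b.d.X + (X + X)\{a,c,d}) | =c=> m1
LTS(Q): 3 reachable states
  n0 = rec X. c.(b.d.X + (X + X)\{a,c,d}) | =c=> n1
  n1 = b.d.(rec X. c.(b.d.X + (X + X)\{a,c,d})) + ((rec X. c.(b.d.X + (X + X)\{a,c,d})) + (rec X. c.(b.d.X + (X + X)\{a,c,d})))\{a,c,d} | =b=> n2
  n2 = d.(rec X. c.(b.d.X + (X + X)\{a,c,d})) | =d=> n0
Partition-refinement fixed point:
  B0 = {m0, m3, n0}
  B1 = {m1, n1}
  B2 = {m2, n2}
m0 ∈ B0, n0 ∈ B0 → same block

YES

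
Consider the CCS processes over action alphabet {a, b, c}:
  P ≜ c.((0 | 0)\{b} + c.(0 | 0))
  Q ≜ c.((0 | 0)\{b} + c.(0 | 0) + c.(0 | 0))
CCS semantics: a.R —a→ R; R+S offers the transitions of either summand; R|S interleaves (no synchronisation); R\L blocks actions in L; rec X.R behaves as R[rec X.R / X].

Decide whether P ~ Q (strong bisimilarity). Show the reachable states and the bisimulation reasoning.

YES

LTS(P): 3 reachable states
  p0 = c.((0 | 0)\{b} + c.(0 | 0)) :: =c=> p1
  p1 = (0 | 0)\{b} + c.(0 | 0) :: =c=> p2
  p2 = 0 | 0 :: deadlocked
LTS(Q): 3 reachable states
  q0 = c.((0 | 0)\{b} + c.(0 | 0) + c.(0 | 0)) :: =c=> q1
  q1 = (0 | 0)\{b} + c.(0 | 0) + c.(0 | 0) :: =c=> q2
  q2 = 0 | 0 :: deadlocked
Partition-refinement fixed point:
  B0 = {p0, q0}
  B1 = {p1, q1}
  B2 = {p2, q2}
p0 ∈ B0, q0 ∈ B0 → same block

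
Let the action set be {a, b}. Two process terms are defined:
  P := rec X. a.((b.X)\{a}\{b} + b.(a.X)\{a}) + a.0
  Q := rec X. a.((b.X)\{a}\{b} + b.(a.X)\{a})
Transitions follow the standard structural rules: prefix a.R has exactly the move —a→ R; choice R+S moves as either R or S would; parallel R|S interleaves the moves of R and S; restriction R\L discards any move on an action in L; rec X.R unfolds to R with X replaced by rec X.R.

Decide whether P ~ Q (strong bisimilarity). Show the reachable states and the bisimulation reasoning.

P's transition system — 4 states:
  p0 = rec X. a.((b.X)\{a}\{b} + b.(a.X)\{a}) + a.0 → —a→ p1, —a→ p2
  p1 = (b.(rec X. a.((b.X)\{a}\{b} + b.(a.X)\{a}) + a.0))\{a}\{b} + b.(a.(rec X. a.((b.X)\{a}\{b} + b.(a.X)\{a}) + a.0))\{a} → —b→ p3
  p2 = 0 → deadlocked
  p3 = (a.(rec X. a.((b.X)\{a}\{b} + b.(a.X)\{a}) + a.0))\{a} → deadlocked
Q's transition system — 3 states:
  q0 = rec X. a.((b.X)\{a}\{b} + b.(a.X)\{a}) → —a→ q1
  q1 = (b.(rec X. a.((b.X)\{a}\{b} + b.(a.X)\{a})))\{a}\{b} + b.(a.(rec X. a.((b.X)\{a}\{b} + b.(a.X)\{a})))\{a} → —b→ q2
  q2 = (a.(rec X. a.((b.X)\{a}\{b} + b.(a.X)\{a})))\{a} → deadlocked
Partition-refinement fixed point:
  B0 = {p0}
  B1 = {p2, p3, q2}
  B2 = {p1, q1}
  B3 = {q0}
p0 ∈ B0, q0 ∈ B3 → different blocks

P ≁ Q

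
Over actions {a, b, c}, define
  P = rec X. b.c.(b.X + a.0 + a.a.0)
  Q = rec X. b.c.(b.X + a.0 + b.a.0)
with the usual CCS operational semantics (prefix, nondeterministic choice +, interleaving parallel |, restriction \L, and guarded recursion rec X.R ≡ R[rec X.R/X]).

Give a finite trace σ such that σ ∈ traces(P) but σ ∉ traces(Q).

bcaa

LTS(P): 5 reachable states
  m0 = rec X. b.c.(b.X + a.0 + a.a.0) | -b-> m1
  m1 = c.(b.(rec X. b.c.(b.X + a.0 + a.a.0)) + a.0 + a.a.0) | -c-> m2
  m2 = b.(rec X. b.c.(b.X + a.0 + a.a.0)) + a.0 + a.a.0 | -a-> m3, -a-> m4, -b-> m0
  m3 = 0 | deadlocked
  m4 = a.0 | -a-> m3
LTS(Q): 5 reachable states
  n0 = rec X. b.c.(b.X + a.0 + b.a.0) | -b-> n1
  n1 = c.(b.(rec X. b.c.(b.X + a.0 + b.a.0)) + a.0 + b.a.0) | -c-> n2
  n2 = b.(rec X. b.c.(b.X + a.0 + b.a.0)) + a.0 + b.a.0 | -a-> n3, -b-> n0, -b-> n4
  n3 = 0 | deadlocked
  n4 = a.0 | -a-> n3
Run σ = ⟨bcaa⟩ on P: start {m0}
  step 1 (b): {m1}
  step 2 (c): {m2}
  step 3 (a): {m3, m4}
  step 4 (a): {m3}
  — P admits the full trace.
Run σ = ⟨bcaa⟩ on Q: start {n0}
  step 1 (b): {n1}
  step 2 (c): {n2}
  step 3 (a): {n3}
  step 4 (a): ∅  — Q cannot continue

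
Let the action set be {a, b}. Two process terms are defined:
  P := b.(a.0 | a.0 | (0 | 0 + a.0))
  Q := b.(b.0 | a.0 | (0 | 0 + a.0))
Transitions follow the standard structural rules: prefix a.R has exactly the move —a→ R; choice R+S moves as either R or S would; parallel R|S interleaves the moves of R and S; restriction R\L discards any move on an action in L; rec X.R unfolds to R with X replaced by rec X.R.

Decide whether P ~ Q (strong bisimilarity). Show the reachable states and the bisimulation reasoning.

P ≁ Q

Reachable graph of P (9 states):
  u0 = b.(a.0 | a.0 | (0 | 0 + a.0)) :: --b--▸ u1
  u1 = a.0 | a.0 | (0 | 0 + a.0) :: --a--▸ u2, --a--▸ u3, --a--▸ u4
  u2 = 0 | a.0 | (0 | 0 + a.0) :: --a--▸ u5, --a--▸ u6
  u3 = a.0 | 0 | (0 | 0 + a.0) :: --a--▸ u5, --a--▸ u7
  u4 = a.0 | a.0 | 0 :: --a--▸ u6, --a--▸ u7
  u5 = 0 | 0 | (0 | 0 + a.0) :: --a--▸ u8
  u6 = 0 | a.0 | 0 :: --a--▸ u8
  u7 = a.0 | 0 | 0 :: --a--▸ u8
  u8 = 0 | 0 | 0 :: ∅
Reachable graph of Q (9 states):
  v0 = b.(b.0 | a.0 | (0 | 0 + a.0)) :: --b--▸ v1
  v1 = b.0 | a.0 | (0 | 0 + a.0) :: --a--▸ v2, --a--▸ v3, --b--▸ v4
  v2 = b.0 | 0 | (0 | 0 + a.0) :: --a--▸ v5, --b--▸ v6
  v3 = b.0 | a.0 | 0 :: --a--▸ v5, --b--▸ v7
  v4 = 0 | a.0 | (0 | 0 + a.0) :: --a--▸ v6, --a--▸ v7
  v5 = b.0 | 0 | 0 :: --b--▸ v8
  v6 = 0 | 0 | (0 | 0 + a.0) :: --a--▸ v8
  v7 = 0 | a.0 | 0 :: --a--▸ v8
  v8 = 0 | 0 | 0 :: ∅
Partition-refinement fixed point:
  B0 = {u0}
  B1 = {u1}
  B2 = {u2, u3, u4, v4}
  B3 = {u5, u6, u7, v6, v7}
  B4 = {u8, v8}
  B5 = {v0}
  B6 = {v1}
  B7 = {v2, v3}
  B8 = {v5}
u0 ∈ B0, v0 ∈ B5 → different blocks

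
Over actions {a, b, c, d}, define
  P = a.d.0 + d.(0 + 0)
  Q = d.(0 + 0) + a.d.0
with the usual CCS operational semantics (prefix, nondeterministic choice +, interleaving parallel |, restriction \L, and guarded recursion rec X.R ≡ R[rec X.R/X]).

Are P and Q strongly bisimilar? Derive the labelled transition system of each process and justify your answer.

YES

Reachable graph of P (4 states):
  s0 = a.d.0 + d.(0 + 0) → --a--▸ s1, --d--▸ s2
  s1 = d.0 → --d--▸ s3
  s2 = 0 + 0 → (no moves)
  s3 = 0 → (no moves)
Reachable graph of Q (4 states):
  t0 = d.(0 + 0) + a.d.0 → --a--▸ t1, --d--▸ t2
  t1 = d.0 → --d--▸ t3
  t2 = 0 + 0 → (no moves)
  t3 = 0 → (no moves)
Bisimilarity quotient blocks:
  B0 = {s0, t0}
  B1 = {s2, s3, t2, t3}
  B2 = {s1, t1}
s0 ∈ B0, t0 ∈ B0 → same block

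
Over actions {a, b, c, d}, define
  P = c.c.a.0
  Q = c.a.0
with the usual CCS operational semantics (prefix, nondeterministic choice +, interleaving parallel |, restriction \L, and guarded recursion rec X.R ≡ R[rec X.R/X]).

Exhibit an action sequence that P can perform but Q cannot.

cc

P's transition system — 4 states:
  p0 = c.c.a.0 has moves -c-> p1
  p1 = c.a.0 has moves -c-> p2
  p2 = a.0 has moves -a-> p3
  p3 = 0 has moves (no moves)
Q's transition system — 3 states:
  q0 = c.a.0 has moves -c-> q1
  q1 = a.0 has moves -a-> q2
  q2 = 0 has moves (no moves)
Run σ = ⟨cc⟩ on P: start {p0}
  after c @ step 1: {p1}
  after c @ step 2: {p2}
  — P admits the full trace.
Run σ = ⟨cc⟩ on Q: start {q0}
  after c @ step 1: {q1}
  after c @ step 2: no successor for Q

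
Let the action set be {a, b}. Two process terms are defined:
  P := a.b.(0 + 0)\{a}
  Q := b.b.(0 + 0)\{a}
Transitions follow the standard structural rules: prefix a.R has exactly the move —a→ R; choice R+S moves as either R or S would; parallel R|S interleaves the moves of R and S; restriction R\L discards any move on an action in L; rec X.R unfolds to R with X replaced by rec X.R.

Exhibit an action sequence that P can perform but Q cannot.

a

Reachable graph of P (3 states):
  u0 = a.b.(0 + 0)\{a} → ··a··> u1
  u1 = b.(0 + 0)\{a} → ··b··> u2
  u2 = (0 + 0)\{a} → deadlocked
Reachable graph of Q (3 states):
  v0 = b.b.(0 + 0)\{a} → ··b··> v1
  v1 = b.(0 + 0)\{a} → ··b··> v2
  v2 = (0 + 0)\{a} → deadlocked
Executing a from P (initial set {u0}):
  after a @ step 1: {u1}
  — P admits the full trace.
Executing a from Q (initial set {v0}):
  after a @ step 1: ∅ (Q stuck)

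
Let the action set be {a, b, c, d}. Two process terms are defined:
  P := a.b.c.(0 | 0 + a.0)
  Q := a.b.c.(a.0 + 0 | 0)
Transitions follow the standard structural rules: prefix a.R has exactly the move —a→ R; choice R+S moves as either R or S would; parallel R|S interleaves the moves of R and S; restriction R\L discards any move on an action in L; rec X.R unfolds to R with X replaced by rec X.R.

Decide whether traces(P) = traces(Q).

P's transition system — 5 states:
  u0 = a.b.c.(0 | 0 + a.0) → -a-> u1
  u1 = b.c.(0 | 0 + a.0) → -b-> u2
  u2 = c.(0 | 0 + a.0) → -c-> u3
  u3 = 0 | 0 + a.0 → -a-> u4
  u4 = 0 → ·
Q's transition system — 5 states:
  v0 = a.b.c.(a.0 + 0 | 0) → -a-> v1
  v1 = b.c.(a.0 + 0 | 0) → -b-> v2
  v2 = c.(a.0 + 0 | 0) → -c-> v3
  v3 = a.0 + 0 | 0 → -a-> v4
  v4 = 0 → ·
Partition-refinement fixed point:
  B0 = {u0, v0}
  B1 = {u1, v1}
  B2 = {u2, v2}
  B3 = {u3, v3}
  B4 = {u4, v4}
u0 ∈ B0, v0 ∈ B0 → same block
Bisimilar ⇒ trace-equivalent.

trace-equivalent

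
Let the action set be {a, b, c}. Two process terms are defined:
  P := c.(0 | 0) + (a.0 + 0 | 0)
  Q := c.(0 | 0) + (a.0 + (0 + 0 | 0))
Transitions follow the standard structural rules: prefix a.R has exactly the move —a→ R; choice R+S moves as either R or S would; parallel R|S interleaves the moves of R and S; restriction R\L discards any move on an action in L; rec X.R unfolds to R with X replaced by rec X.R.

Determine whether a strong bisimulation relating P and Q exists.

LTS(P): 3 reachable states
  s0 = c.(0 | 0) + (a.0 + 0 | 0) ⊢ -a-> s1, -c-> s2
  s1 = 0 ⊢ ∅
  s2 = 0 | 0 ⊢ ∅
LTS(Q): 3 reachable states
  t0 = c.(0 | 0) + (a.0 + (0 + 0 | 0)) ⊢ -a-> t1, -c-> t2
  t1 = 0 ⊢ ∅
  t2 = 0 | 0 ⊢ ∅
Coarsest stable partition (strong bisimilarity classes):
  B0 = {s0, t0}
  B1 = {s1, s2, t1, t2}
s0 ∈ B0, t0 ∈ B0 → same block

P ~ Q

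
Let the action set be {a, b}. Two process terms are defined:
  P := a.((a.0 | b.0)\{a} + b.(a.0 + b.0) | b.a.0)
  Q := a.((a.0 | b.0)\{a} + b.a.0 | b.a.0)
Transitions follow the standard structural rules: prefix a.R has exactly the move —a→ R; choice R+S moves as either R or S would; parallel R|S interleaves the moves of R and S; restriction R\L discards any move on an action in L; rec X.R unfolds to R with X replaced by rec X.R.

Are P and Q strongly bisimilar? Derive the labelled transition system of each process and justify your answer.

LTS(P): 11 reachable states
  p0 = a.((a.0 | b.0)\{a} + b.(a.0 + b.0) | b.a.0) has moves =a=> p1
  p1 = (a.0 | b.0)\{a} + b.(a.0 + b.0) | b.a.0 has moves =b=> p2, =b=> p3, =b=> p4
  p2 = (a.0 + b.0) | b.a.0 has moves =a=> p5, =b=> p5, =b=> p6
  p3 = (a.0 | 0)\{a} has moves ·
  p4 = b.(a.0 + b.0) | a.0 has moves =a=> p7, =b=> p6
  p5 = 0 | b.a.0 has moves =b=> p8
  p6 = (a.0 + b.0) | a.0 has moves =a=> p8, =a=> p9, =b=> p8
  p7 = b.(a.0 + b.0) | 0 has moves =b=> p9
  p8 = 0 | a.0 has moves =a=> p10
  p9 = (a.0 + b.0) | 0 has moves =a=> p10, =b=> p10
  p10 = 0 | 0 has moves ·
LTS(Q): 11 reachable states
  q0 = a.((a.0 | b.0)\{a} + b.a.0 | b.a.0) has moves =a=> q1
  q1 = (a.0 | b.0)\{a} + b.a.0 | b.a.0 has moves =b=> q2, =b=> q3, =b=> q4
  q2 = (a.0 | 0)\{a} has moves ·
  q3 = a.0 | b.a.0 has moves =a=> q5, =b=> q6
  q4 = b.a.0 | a.0 has moves =a=> q7, =b=> q6
  q5 = 0 | b.a.0 has moves =b=> q8
  q6 = a.0 | a.0 has moves =a=> q8, =a=> q9
  q7 = b.a.0 | 0 has moves =b=> q9
  q8 = 0 | a.0 has moves =a=> q10
  q9 = a.0 | 0 has moves =a=> q10
  q10 = 0 | 0 has moves ·
Coarsest stable partition (strong bisimilarity classes):
  B0 = {p0}
  B1 = {p1}
  B2 = {p2}
  B3 = {p5, q5, q7}
  B4 = {p8, q8, q9}
  B5 = {p10, p3, q10, q2}
  B6 = {p6}
  B7 = {p9}
  B8 = {p4}
  B9 = {p7}
  B10 = {q0}
  B11 = {q1}
  B12 = {q3, q4}
  B13 = {q6}
p0 ∈ B0, q0 ∈ B10 → different blocks

NO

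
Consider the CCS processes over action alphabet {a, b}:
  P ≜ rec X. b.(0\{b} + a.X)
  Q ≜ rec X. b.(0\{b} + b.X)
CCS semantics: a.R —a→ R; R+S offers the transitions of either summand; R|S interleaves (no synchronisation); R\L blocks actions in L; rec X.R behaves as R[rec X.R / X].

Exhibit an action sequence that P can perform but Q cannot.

Reachable graph of P (2 states):
  m0 = rec X. b.(0\{b} + a.X) → --b--▸ m1
  m1 = 0\{b} + a.(rec X. b.(0\{b} + a.X)) → --a--▸ m0
Reachable graph of Q (2 states):
  n0 = rec X. b.(0\{b} + b.X) → --b--▸ n1
  n1 = 0\{b} + b.(rec X. b.(0\{b} + b.X)) → --b--▸ n0
Run σ = ⟨ba⟩ on P: start {m0}
  [1] b ⇒ {m1}
  [2] a ⇒ {m0}
  — P admits the full trace.
Run σ = ⟨ba⟩ on Q: start {n0}
  [1] b ⇒ {n1}
  [2] a ⇒ no successor for Q

ba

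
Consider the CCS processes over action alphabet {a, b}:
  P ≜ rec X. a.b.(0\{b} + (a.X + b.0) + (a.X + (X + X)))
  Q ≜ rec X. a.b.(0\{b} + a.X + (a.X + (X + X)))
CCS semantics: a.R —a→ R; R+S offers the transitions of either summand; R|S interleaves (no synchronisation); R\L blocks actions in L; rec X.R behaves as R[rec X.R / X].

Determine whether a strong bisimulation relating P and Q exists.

Reachable graph of P (4 states):
  p0 = rec X. a.b.(0\{b} + (a.X + b.0) + (a.X + (X + X))) → —a→ p1
  p1 = b.(0\{b} + (a.(rec X. a.b.(0\{b} + (a.X + b.0) + (a.X + (X + X)))) + b.0) + (a.(rec X. a.b.(0\{b} + (a.X + b.0) + (a.X + (X + X)))) + ((rec X. a.b.(0\{b} + (a.X + b.0) + (a.X + (X + X)))) + (rec X. a.b.(0\{b} + (a.X + b.0) + (a.X + (X + X))))))) → —b→ p2
  p2 = 0\{b} + (a.(rec X. a.b.(0\{b} + (a.X + b.0) + (a.X + (X + X)))) + b.0) + (a.(rec X. a.b.(0\{b} + (a.X + b.0) + (a.X + (X + X)))) + ((rec X. a.b.(0\{b} + (a.X + b.0) + (a.X + (X + X)))) + (rec X. a.b.(0\{b} + (a.X + b.0) + (a.X + (X + X)))))) → —a→ p0, —a→ p1, —b→ p3
  p3 = 0 → (no moves)
Reachable graph of Q (3 states):
  q0 = rec X. a.b.(0\{b} + a.X + (a.X + (X + X))) → —a→ q1
  q1 = b.(0\{b} + a.(rec X. a.b.(0\{b} + a.X + (a.X + (X + X)))) + (a.(rec X. a.b.(0\{b} + a.X + (a.X + (X + X)))) + ((rec X. a.b.(0\{b} + a.X + (a.X + (X + X)))) + (rec X. a.b.(0\{b} + a.X + (a.X + (X + X))))))) → —b→ q2
  q2 = 0\{b} + a.(rec X. a.b.(0\{b} + a.X + (a.X + (X + X)))) + (a.(rec X. a.b.(0\{b} + a.X + (a.X + (X + X)))) + ((rec X. a.b.(0\{b} + a.X + (a.X + (X + X)))) + (rec X. a.b.(0\{b} + a.X + (a.X + (X + X)))))) → —a→ q0, —a→ q1
Coarsest stable partition (strong bisimilarity classes):
  B0 = {p0}
  B1 = {p1}
  B2 = {p2}
  B3 = {p3}
  B4 = {q0}
  B5 = {q1}
  B6 = {q2}
p0 ∈ B0, q0 ∈ B4 → different blocks

P ≁ Q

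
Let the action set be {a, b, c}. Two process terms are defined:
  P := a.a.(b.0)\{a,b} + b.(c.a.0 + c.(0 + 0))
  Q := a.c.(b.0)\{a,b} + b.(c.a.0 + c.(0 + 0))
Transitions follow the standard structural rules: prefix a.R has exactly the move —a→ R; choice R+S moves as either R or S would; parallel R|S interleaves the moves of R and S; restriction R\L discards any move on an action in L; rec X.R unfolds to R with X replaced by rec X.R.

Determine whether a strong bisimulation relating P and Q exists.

NO

Reachable graph of P (7 states):
  m0 = a.a.(b.0)\{a,b} + b.(c.a.0 + c.(0 + 0)) has moves —a→ m1, —b→ m2
  m1 = a.(b.0)\{a,b} has moves —a→ m3
  m2 = c.a.0 + c.(0 + 0) has moves —c→ m4, —c→ m5
  m3 = (b.0)\{a,b} has moves deadlocked
  m4 = 0 + 0 has moves deadlocked
  m5 = a.0 has moves —a→ m6
  m6 = 0 has moves deadlocked
Reachable graph of Q (7 states):
  n0 = a.c.(b.0)\{a,b} + b.(c.a.0 + c.(0 + 0)) has moves —a→ n1, —b→ n2
  n1 = c.(b.0)\{a,b} has moves —c→ n3
  n2 = c.a.0 + c.(0 + 0) has moves —c→ n4, —c→ n5
  n3 = (b.0)\{a,b} has moves deadlocked
  n4 = 0 + 0 has moves deadlocked
  n5 = a.0 has moves —a→ n6
  n6 = 0 has moves deadlocked
Coarsest stable partition (strong bisimilarity classes):
  B0 = {m0}
  B1 = {m1, m5, n5}
  B2 = {m3, m4, m6, n3, n4, n6}
  B3 = {m2, n2}
  B4 = {n0}
  B5 = {n1}
m0 ∈ B0, n0 ∈ B4 → different blocks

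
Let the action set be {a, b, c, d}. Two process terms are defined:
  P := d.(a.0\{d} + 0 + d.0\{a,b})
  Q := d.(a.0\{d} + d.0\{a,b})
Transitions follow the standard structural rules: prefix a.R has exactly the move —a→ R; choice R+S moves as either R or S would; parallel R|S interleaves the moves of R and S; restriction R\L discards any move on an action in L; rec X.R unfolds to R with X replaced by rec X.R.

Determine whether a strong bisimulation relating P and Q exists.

bisimilar

LTS(P): 4 reachable states
  s0 = d.(a.0\{d} + 0 + d.0\{a,b}) → =d=> s1
  s1 = a.0\{d} + 0 + d.0\{a,b} → =a=> s2, =d=> s3
  s2 = 0\{d} → deadlocked
  s3 = 0\{a,b} → deadlocked
LTS(Q): 4 reachable states
  t0 = d.(a.0\{d} + d.0\{a,b}) → =d=> t1
  t1 = a.0\{d} + d.0\{a,b} → =a=> t2, =d=> t3
  t2 = 0\{d} → deadlocked
  t3 = 0\{a,b} → deadlocked
Partition-refinement fixed point:
  B0 = {s0, t0}
  B1 = {s1, t1}
  B2 = {s2, s3, t2, t3}
s0 ∈ B0, t0 ∈ B0 → same block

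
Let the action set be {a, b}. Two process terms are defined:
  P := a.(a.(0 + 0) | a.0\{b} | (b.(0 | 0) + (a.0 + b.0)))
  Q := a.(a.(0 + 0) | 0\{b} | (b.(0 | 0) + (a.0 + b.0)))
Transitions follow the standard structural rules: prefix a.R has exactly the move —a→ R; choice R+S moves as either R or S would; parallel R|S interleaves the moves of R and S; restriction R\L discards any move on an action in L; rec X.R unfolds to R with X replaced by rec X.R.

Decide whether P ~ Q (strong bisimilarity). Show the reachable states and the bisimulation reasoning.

Reachable graph of P (13 states):
  s0 = a.(a.(0 + 0) | a.0\{b} | (b.(0 | 0) + (a.0 + b.0))) → ··a··> s1
  s1 = a.(0 + 0) | a.0\{b} | (b.(0 | 0) + (a.0 + b.0)) → ··a··> s2, ··a··> s3, ··a··> s4, ··b··> s4, ··b··> s5
  s2 = (0 + 0) | a.0\{b} | (b.(0 | 0) + (a.0 + b.0)) → ··a··> s6, ··a··> s7, ··b··> s7, ··b··> s8
  s3 = a.(0 + 0) | 0\{b} | (b.(0 | 0) + (a.0 + b.0)) → ··a··> s6, ··a··> s9, ··b··> s10, ··b··> s9
  s4 = a.(0 + 0) | a.0\{b} | 0 → ··a··> s7, ··a··> s9
  s5 = a.(0 + 0) | a.0\{b} | (0 | 0) → ··a··> s10, ··a··> s8
  s6 = (0 + 0) | 0\{b} | (b.(0 | 0) + (a.0 + b.0)) → ··a··> s11, ··b··> s11, ··b··> s12
  s7 = (0 + 0) | a.0\{b} | 0 → ··a··> s11
  s8 = (0 + 0) | a.0\{b} | (0 | 0) → ··a··> s12
  s9 = a.(0 + 0) | 0\{b} | 0 → ··a··> s11
  s10 = a.(0 + 0) | 0\{b} | (0 | 0) → ··a··> s12
  s11 = (0 + 0) | 0\{b} | 0 → ∅
  s12 = (0 + 0) | 0\{b} | (0 | 0) → ∅
Reachable graph of Q (7 states):
  t0 = a.(a.(0 + 0) | 0\{b} | (b.(0 | 0) + (a.0 + b.0))) → ··a··> t1
  t1 = a.(0 + 0) | 0\{b} | (b.(0 | 0) + (a.0 + b.0)) → ··a··> t2, ··a··> t3, ··b··> t3, ··b··> t4
  t2 = (0 + 0) | 0\{b} | (b.(0 | 0) + (a.0 + b.0)) → ··a··> t5, ··b··> t5, ··b··> t6
  t3 = a.(0 + 0) | 0\{b} | 0 → ··a··> t5
  t4 = a.(0 + 0) | 0\{b} | (0 | 0) → ··a··> t6
  t5 = (0 + 0) | 0\{b} | 0 → ∅
  t6 = (0 + 0) | 0\{b} | (0 | 0) → ∅
Coarsest stable partition (strong bisimilarity classes):
  B0 = {s0}
  B1 = {s1}
  B2 = {s2, s3, t1}
  B3 = {s10, s7, s8, s9, t3, t4}
  B4 = {s11, s12, t5, t6}
  B5 = {s6, t2}
  B6 = {s4, s5}
  B7 = {t0}
s0 ∈ B0, t0 ∈ B7 → different blocks

not bisimilar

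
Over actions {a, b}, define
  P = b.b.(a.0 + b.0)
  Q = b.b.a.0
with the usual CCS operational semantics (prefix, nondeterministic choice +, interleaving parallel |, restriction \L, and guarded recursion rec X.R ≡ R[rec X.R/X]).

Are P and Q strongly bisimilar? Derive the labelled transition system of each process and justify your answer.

P ≁ Q

Reachable graph of P (4 states):
  u0 = b.b.(a.0 + b.0) :: -b-> u1
  u1 = b.(a.0 + b.0) :: -b-> u2
  u2 = a.0 + b.0 :: -a-> u3, -b-> u3
  u3 = 0 :: ∅
Reachable graph of Q (4 states):
  v0 = b.b.a.0 :: -b-> v1
  v1 = b.a.0 :: -b-> v2
  v2 = a.0 :: -a-> v3
  v3 = 0 :: ∅
Partition-refinement fixed point:
  B0 = {u0}
  B1 = {u1}
  B2 = {u2}
  B3 = {u3, v3}
  B4 = {v0}
  B5 = {v1}
  B6 = {v2}
u0 ∈ B0, v0 ∈ B4 → different blocks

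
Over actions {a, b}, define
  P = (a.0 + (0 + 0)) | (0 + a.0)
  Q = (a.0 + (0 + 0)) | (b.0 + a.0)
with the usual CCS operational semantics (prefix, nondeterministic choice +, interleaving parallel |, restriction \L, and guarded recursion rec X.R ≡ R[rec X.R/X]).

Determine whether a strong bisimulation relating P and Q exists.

NO

LTS(P): 4 reachable states
  m0 = (a.0 + (0 + 0)) | (0 + a.0) | =a=> m1, =a=> m2
  m1 = (a.0 + (0 + 0)) | 0 | =a=> m3
  m2 = 0 | (0 + a.0) | =a=> m3
  m3 = 0 | 0 | (no moves)
LTS(Q): 4 reachable states
  n0 = (a.0 + (0 + 0)) | (b.0 + a.0) | =a=> n1, =a=> n2, =b=> n1
  n1 = (a.0 + (0 + 0)) | 0 | =a=> n3
  n2 = 0 | (b.0 + a.0) | =a=> n3, =b=> n3
  n3 = 0 | 0 | (no moves)
Bisimilarity quotient blocks:
  B0 = {m0}
  B1 = {m1, m2, n1}
  B2 = {m3, n3}
  B3 = {n0}
  B4 = {n2}
m0 ∈ B0, n0 ∈ B3 → different blocks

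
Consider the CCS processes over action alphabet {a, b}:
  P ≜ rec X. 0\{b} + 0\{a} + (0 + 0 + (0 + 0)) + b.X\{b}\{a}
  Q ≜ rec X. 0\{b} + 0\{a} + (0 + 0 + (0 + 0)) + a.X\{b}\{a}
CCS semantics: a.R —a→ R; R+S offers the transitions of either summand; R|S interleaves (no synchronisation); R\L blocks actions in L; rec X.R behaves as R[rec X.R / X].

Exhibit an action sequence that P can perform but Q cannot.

b

P's transition system — 2 states:
  u0 = rec X. 0\{b} + 0\{a} + (0 + 0 + (0 + 0)) + b.X\{b}\{a} | =b=> u1
  u1 = (rec X. 0\{b} + 0\{a} + (0 + 0 + (0 + 0)) + b.X\{b}\{a})\{b}\{a} | deadlocked
Q's transition system — 2 states:
  v0 = rec X. 0\{b} + 0\{a} + (0 + 0 + (0 + 0)) + a.X\{b}\{a} | =a=> v1
  v1 = (rec X. 0\{b} + 0\{a} + (0 + 0 + (0 + 0)) + a.X\{b}\{a})\{b}\{a} | deadlocked
Trace ⟨b⟩ through P, begin at {u0}:
  step 1 (b): {u1}
  — P admits the full trace.
Trace ⟨b⟩ through Q, begin at {v0}:
  step 1 (b): ∅ (Q stuck)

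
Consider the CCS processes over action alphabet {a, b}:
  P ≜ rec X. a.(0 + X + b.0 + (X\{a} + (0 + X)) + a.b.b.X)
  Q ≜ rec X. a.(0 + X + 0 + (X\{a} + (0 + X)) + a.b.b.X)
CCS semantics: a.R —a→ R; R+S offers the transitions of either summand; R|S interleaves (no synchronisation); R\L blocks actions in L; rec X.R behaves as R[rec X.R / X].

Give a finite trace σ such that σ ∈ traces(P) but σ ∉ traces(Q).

P's transition system — 5 states:
  u0 = rec X. a.(0 + X + b.0 + (X\{a} + (0 + X)) + a.b.b.X) | ··a··> u1
  u1 = 0 + (rec X. a.(0 + X + b.0 + (X\{a} + (0 + X)) + a.b.b.X)) + b.0 + ((rec X. a.(0 + X + b.0 + (X\{a} + (0 + X)) + a.b.b.X))\{a} + (0 + (rec X. a.(0 + X + b.0 + (X\{a} + (0 + X)) + a.b.b.X)))) + a.b.b.(rec X. a.(0 + X + b.0 + (X\{a} + (0 + X)) + a.b.b.X)) | ··a··> u1, ··a··> u2, ··b··> u3
  u2 = b.b.(rec X. a.(0 + X + b.0 + (X\{a} + (0 + X)) + a.b.b.X)) | ··b··> u4
  u3 = 0 | stopped
  u4 = b.(rec X. a.(0 + X + b.0 + (X\{a} + (0 + X)) + a.b.b.X)) | ··b··> u0
Q's transition system — 4 states:
  v0 = rec X. a.(0 + X + 0 + (X\{a} + (0 + X)) + a.b.b.X) | ··a··> v1
  v1 = 0 + (rec X. a.(0 + X + 0 + (X\{a} + (0 + X)) + a.b.b.X)) + 0 + ((rec X. a.(0 + X + 0 + (X\{a} + (0 + X)) + a.b.b.X))\{a} + (0 + (rec X. a.(0 + X + 0 + (X\{a} + (0 + X)) + a.b.b.X)))) + a.b.b.(rec X. a.(0 + X + 0 + (X\{a} + (0 + X)) + a.b.b.X)) | ··a··> v1, ··a··> v2
  v2 = b.b.(rec X. a.(0 + X + 0 + (X\{a} + (0 + X)) + a.b.b.X)) | ··b··> v3
  v3 = b.(rec X. a.(0 + X + 0 + (X\{a} + (0 + X)) + a.b.b.X)) | ··b··> v0
Run σ = ⟨ab⟩ on P: start {u0}
  [1] a ⇒ {u1}
  [2] b ⇒ {u3}
  P completes σ.
Run σ = ⟨ab⟩ on Q: start {v0}
  [1] a ⇒ {v1}
  [2] b ⇒ no successor for Q

ab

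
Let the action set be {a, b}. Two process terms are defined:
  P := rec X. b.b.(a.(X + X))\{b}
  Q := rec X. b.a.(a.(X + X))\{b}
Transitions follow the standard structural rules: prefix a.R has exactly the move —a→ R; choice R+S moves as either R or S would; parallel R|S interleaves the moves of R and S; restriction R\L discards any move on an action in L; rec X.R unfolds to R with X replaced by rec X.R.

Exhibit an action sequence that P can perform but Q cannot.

Reachable graph of P (4 states):
  p0 = rec X. b.b.(a.(X + X))\{b} :: -b-> p1
  p1 = b.(a.((rec X. b.b.(a.(X + X))\{b}) + (rec X. b.b.(a.(X + X))\{b})))\{b} :: -b-> p2
  p2 = (a.((rec X. b.b.(a.(X + X))\{b}) + (rec X. b.b.(a.(X + X))\{b})))\{b} :: -a-> p3
  p3 = ((rec X. b.b.(a.(X + X))\{b}) + (rec X. b.b.(a.(X + X))\{b}))\{b} :: (no moves)
Reachable graph of Q (4 states):
  q0 = rec X. b.a.(a.(X + X))\{b} :: -b-> q1
  q1 = a.(a.((rec X. b.a.(a.(X + X))\{b}) + (rec X. b.a.(a.(X + X))\{b})))\{b} :: -a-> q2
  q2 = (a.((rec X. b.a.(a.(X + X))\{b}) + (rec X. b.a.(a.(X + X))\{b})))\{b} :: -a-> q3
  q3 = ((rec X. b.a.(a.(X + X))\{b}) + (rec X. b.a.(a.(X + X))\{b}))\{b} :: (no moves)
Run σ = ⟨bb⟩ on P: start {p0}
  after b @ step 1: {p1}
  after b @ step 2: {p2}
  — P admits the full trace.
Run σ = ⟨bb⟩ on Q: start {q0}
  after b @ step 1: {q1}
  after b @ step 2: ∅  — Q cannot continue

bb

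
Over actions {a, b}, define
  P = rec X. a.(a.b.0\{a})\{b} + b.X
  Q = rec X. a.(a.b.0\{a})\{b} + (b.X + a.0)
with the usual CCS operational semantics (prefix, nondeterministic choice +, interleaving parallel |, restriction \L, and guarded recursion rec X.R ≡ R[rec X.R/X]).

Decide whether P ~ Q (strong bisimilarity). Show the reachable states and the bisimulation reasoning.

not bisimilar

P's transition system — 3 states:
  u0 = rec X. a.(a.b.0\{a})\{b} + b.X ⊢ -a-> u1, -b-> u0
  u1 = (a.b.0\{a})\{b} ⊢ -a-> u2
  u2 = (b.0\{a})\{b} ⊢ deadlocked
Q's transition system — 4 states:
  v0 = rec X. a.(a.b.0\{a})\{b} + (b.X + a.0) ⊢ -a-> v1, -a-> v2, -b-> v0
  v1 = (a.b.0\{a})\{b} ⊢ -a-> v3
  v2 = 0 ⊢ deadlocked
  v3 = (b.0\{a})\{b} ⊢ deadlocked
Bisimilarity quotient blocks:
  B0 = {u0}
  B1 = {u1, v1}
  B2 = {u2, v2, v3}
  B3 = {v0}
u0 ∈ B0, v0 ∈ B3 → different blocks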